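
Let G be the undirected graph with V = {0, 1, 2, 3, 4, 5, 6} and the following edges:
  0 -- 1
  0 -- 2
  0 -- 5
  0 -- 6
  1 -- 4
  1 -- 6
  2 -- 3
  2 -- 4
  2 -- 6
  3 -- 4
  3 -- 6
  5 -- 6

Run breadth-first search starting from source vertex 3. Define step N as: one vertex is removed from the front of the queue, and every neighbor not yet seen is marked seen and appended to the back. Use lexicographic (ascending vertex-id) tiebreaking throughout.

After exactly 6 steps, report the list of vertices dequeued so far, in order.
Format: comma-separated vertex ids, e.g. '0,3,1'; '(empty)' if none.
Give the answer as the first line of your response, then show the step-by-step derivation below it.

3,2,4,6,0,1

step 1: dequeue 3; queue=[2,4,6]; order=3
step 2: dequeue 2; queue=[4,6,0]; order=3,2
step 3: dequeue 4; queue=[6,0,1]; order=3,2,4
step 4: dequeue 6; queue=[0,1,5]; order=3,2,4,6
step 5: dequeue 0; queue=[1,5]; order=3,2,4,6,0
step 6: dequeue 1; queue=[5]; order=3,2,4,6,0,1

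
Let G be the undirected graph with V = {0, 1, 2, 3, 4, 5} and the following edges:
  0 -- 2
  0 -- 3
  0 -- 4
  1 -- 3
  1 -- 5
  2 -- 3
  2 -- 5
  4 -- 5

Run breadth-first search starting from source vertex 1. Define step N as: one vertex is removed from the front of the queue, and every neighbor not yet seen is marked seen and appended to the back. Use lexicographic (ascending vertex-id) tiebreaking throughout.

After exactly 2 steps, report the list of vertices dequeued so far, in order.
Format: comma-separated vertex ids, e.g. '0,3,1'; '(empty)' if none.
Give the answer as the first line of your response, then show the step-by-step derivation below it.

1,3

step 1: dequeue 1; queue=[3,5]; order=1
step 2: dequeue 3; queue=[5,0,2]; order=1,3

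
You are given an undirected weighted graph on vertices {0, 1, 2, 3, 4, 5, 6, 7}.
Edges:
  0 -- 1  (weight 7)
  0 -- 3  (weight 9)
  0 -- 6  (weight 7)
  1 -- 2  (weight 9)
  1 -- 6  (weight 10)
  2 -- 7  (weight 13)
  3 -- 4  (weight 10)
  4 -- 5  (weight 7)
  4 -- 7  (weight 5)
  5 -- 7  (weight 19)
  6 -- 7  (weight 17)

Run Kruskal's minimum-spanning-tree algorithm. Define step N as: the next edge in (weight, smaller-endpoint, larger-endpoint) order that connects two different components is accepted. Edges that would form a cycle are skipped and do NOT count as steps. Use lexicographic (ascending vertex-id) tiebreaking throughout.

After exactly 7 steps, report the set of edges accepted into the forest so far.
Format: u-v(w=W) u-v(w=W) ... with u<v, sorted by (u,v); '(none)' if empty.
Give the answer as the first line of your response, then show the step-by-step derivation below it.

0-1(w=7) 0-3(w=9) 0-6(w=7) 1-2(w=9) 3-4(w=10) 4-5(w=7) 4-7(w=5)

step 1: add edge 4-7 (w=5); MST = {4-7(w=5)}
step 2: add edge 0-1 (w=7); MST = {0-1(w=7) 4-7(w=5)}
step 3: add edge 0-6 (w=7); MST = {0-1(w=7) 0-6(w=7) 4-7(w=5)}
step 4: add edge 4-5 (w=7); MST = {0-1(w=7) 0-6(w=7) 4-5(w=7) 4-7(w=5)}
step 5: add edge 0-3 (w=9); MST = {0-1(w=7) 0-3(w=9) 0-6(w=7) 4-5(w=7) 4-7(w=5)}
step 6: add edge 1-2 (w=9); MST = {0-1(w=7) 0-3(w=9) 0-6(w=7) 1-2(w=9) 4-5(w=7) 4-7(w=5)}
step 7: add edge 3-4 (w=10); MST = {0-1(w=7) 0-3(w=9) 0-6(w=7) 1-2(w=9) 3-4(w=10) 4-5(w=7) 4-7(w=5)}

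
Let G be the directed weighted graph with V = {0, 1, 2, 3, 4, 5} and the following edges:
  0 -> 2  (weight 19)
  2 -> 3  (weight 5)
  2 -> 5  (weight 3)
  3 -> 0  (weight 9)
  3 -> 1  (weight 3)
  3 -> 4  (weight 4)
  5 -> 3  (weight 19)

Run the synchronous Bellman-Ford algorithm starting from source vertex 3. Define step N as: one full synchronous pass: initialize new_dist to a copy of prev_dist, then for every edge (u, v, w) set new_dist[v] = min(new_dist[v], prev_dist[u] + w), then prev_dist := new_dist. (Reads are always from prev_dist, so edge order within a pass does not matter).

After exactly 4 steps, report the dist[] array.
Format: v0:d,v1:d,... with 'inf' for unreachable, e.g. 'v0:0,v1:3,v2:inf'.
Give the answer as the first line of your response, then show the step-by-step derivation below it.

v0:9,v1:3,v2:28,v3:0,v4:4,v5:31

step 1: dist = v0:9,v1:3,v2:inf,v3:0,v4:4,v5:inf
step 2: dist = v0:9,v1:3,v2:28,v3:0,v4:4,v5:inf
step 3: dist = v0:9,v1:3,v2:28,v3:0,v4:4,v5:31
step 4: dist = v0:9,v1:3,v2:28,v3:0,v4:4,v5:31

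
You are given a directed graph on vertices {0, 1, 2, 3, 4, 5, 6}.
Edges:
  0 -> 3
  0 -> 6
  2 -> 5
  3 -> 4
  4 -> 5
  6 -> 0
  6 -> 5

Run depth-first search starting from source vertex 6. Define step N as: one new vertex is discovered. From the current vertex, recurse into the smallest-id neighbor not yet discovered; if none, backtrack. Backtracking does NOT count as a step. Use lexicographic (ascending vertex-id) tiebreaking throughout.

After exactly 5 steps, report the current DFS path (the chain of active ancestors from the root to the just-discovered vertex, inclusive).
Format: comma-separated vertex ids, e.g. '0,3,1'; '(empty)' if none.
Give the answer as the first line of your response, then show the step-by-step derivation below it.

6,0,3,4,5

step 1: discover 6; path=6; order=6
step 2: discover 0; path=6>0; order=6,0
step 3: discover 3; path=6>0>3; order=6,0,3
step 4: discover 4; path=6>0>3>4; order=6,0,3,4
step 5: discover 5; path=6>0>3>4>5; order=6,0,3,4,5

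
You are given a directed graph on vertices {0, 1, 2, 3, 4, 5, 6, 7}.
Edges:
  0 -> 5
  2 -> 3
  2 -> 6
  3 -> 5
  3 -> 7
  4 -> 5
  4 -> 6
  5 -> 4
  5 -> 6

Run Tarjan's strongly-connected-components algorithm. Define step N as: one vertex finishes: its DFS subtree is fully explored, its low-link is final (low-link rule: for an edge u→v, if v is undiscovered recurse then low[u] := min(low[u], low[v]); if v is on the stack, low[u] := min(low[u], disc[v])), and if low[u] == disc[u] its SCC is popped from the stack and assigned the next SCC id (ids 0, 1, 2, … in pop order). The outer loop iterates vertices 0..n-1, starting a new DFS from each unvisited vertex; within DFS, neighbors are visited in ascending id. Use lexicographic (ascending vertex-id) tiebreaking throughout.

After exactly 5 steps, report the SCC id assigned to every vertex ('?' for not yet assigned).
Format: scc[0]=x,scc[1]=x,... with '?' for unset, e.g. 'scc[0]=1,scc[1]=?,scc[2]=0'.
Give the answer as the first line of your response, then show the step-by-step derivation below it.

scc[0]=2,scc[1]=3,scc[2]=?,scc[3]=?,scc[4]=1,scc[5]=1,scc[6]=0,scc[7]=?

step 1: low=(low[0]=0,low[1]=?,low[2]=?,low[3]=?,low[4]=1,low[5]=1,low[6]=3,low[7]=?); scc=(scc[0]=?,scc[1]=?,scc[2]=?,scc[3]=?,scc[4]=?,scc[5]=?,scc[6]=0,scc[7]=?)
step 2: low=(low[0]=0,low[1]=?,low[2]=?,low[3]=?,low[4]=1,low[5]=1,low[6]=3,low[7]=?); scc=(scc[0]=?,scc[1]=?,scc[2]=?,scc[3]=?,scc[4]=?,scc[5]=?,scc[6]=0,scc[7]=?)
step 3: low=(low[0]=0,low[1]=?,low[2]=?,low[3]=?,low[4]=1,low[5]=1,low[6]=3,low[7]=?); scc=(scc[0]=?,scc[1]=?,scc[2]=?,scc[3]=?,scc[4]=1,scc[5]=1,scc[6]=0,scc[7]=?)
step 4: low=(low[0]=0,low[1]=?,low[2]=?,low[3]=?,low[4]=1,low[5]=1,low[6]=3,low[7]=?); scc=(scc[0]=2,scc[1]=?,scc[2]=?,scc[3]=?,scc[4]=1,scc[5]=1,scc[6]=0,scc[7]=?)
step 5: low=(low[0]=0,low[1]=4,low[2]=?,low[3]=?,low[4]=1,low[5]=1,low[6]=3,low[7]=?); scc=(scc[0]=2,scc[1]=3,scc[2]=?,scc[3]=?,scc[4]=1,scc[5]=1,scc[6]=0,scc[7]=?)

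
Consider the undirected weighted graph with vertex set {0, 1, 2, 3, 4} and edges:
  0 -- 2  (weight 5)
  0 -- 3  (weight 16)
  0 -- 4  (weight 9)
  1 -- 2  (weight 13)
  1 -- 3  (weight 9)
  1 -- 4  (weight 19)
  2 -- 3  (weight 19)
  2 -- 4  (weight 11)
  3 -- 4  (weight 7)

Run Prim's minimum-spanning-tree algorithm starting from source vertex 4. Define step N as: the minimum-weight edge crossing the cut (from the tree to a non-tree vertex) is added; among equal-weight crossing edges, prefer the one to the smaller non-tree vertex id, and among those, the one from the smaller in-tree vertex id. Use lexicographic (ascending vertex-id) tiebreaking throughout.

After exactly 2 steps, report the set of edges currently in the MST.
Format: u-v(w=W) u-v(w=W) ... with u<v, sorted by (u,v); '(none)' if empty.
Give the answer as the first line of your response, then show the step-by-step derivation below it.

0-4(w=9) 3-4(w=7)

step 1: add edge 3-4 (w=7); MST = {3-4(w=7)}
step 2: add edge 0-4 (w=9); MST = {0-4(w=9) 3-4(w=7)}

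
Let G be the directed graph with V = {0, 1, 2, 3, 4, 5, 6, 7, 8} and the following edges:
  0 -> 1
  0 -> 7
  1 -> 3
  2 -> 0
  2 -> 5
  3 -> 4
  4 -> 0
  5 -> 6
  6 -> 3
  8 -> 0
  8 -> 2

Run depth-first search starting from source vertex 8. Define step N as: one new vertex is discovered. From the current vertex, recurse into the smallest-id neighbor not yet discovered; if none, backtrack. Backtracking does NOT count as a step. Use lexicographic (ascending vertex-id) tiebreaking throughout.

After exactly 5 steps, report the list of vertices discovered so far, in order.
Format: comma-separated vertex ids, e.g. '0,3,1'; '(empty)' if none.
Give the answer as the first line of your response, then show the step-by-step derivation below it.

8,0,1,3,4

step 1: discover 8; path=8; order=8
step 2: discover 0; path=8>0; order=8,0
step 3: discover 1; path=8>0>1; order=8,0,1
step 4: discover 3; path=8>0>1>3; order=8,0,1,3
step 5: discover 4; path=8>0>1>3>4; order=8,0,1,3,4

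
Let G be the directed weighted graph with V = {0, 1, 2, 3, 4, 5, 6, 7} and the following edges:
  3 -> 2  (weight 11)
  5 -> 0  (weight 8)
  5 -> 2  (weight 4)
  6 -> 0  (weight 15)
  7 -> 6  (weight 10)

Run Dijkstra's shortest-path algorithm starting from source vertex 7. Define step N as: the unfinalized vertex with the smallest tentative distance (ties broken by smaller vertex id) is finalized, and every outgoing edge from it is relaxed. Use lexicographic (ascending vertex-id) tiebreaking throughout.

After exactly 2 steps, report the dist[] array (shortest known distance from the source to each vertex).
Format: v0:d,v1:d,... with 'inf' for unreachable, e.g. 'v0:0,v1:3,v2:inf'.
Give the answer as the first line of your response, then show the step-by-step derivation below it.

v0:25,v1:inf,v2:inf,v3:inf,v4:inf,v5:inf,v6:10,v7:0

step 1: dist = v0:inf,v1:inf,v2:inf,v3:inf,v4:inf,v5:inf,v6:10,v7:0
step 2: dist = v0:25,v1:inf,v2:inf,v3:inf,v4:inf,v5:inf,v6:10,v7:0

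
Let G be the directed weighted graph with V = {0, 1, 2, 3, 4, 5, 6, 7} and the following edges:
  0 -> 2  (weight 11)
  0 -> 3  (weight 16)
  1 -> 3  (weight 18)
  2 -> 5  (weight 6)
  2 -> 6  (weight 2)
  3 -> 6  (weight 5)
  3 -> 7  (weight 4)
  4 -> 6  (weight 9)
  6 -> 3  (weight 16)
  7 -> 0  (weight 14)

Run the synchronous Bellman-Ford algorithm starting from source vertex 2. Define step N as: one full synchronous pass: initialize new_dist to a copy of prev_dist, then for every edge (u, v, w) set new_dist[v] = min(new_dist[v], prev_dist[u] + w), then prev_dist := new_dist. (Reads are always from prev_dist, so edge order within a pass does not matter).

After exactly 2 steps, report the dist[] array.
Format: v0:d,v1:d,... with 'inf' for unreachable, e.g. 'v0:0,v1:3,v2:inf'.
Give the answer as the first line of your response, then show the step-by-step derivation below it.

v0:inf,v1:inf,v2:0,v3:18,v4:inf,v5:6,v6:2,v7:inf

step 1: dist = v0:inf,v1:inf,v2:0,v3:inf,v4:inf,v5:6,v6:2,v7:inf
step 2: dist = v0:inf,v1:inf,v2:0,v3:18,v4:inf,v5:6,v6:2,v7:inf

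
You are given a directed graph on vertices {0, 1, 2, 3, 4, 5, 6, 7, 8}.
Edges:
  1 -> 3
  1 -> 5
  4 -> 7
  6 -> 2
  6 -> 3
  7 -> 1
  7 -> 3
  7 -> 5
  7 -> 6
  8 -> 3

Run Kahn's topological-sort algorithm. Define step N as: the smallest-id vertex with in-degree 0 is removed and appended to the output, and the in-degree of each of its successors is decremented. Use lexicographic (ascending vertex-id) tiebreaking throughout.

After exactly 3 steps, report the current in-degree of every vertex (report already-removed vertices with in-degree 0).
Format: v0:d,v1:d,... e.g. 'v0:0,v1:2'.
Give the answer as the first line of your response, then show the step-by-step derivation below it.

v0:0,v1:0,v2:1,v3:3,v4:0,v5:1,v6:0,v7:0,v8:0

step 1: output 0; order=[0]; indeg=(0,1,1,4,0,2,1,1,0)
step 2: output 4; order=[0,4]; indeg=(0,1,1,4,0,2,1,0,0)
step 3: output 7; order=[0,4,7]; indeg=(0,0,1,3,0,1,0,0,0)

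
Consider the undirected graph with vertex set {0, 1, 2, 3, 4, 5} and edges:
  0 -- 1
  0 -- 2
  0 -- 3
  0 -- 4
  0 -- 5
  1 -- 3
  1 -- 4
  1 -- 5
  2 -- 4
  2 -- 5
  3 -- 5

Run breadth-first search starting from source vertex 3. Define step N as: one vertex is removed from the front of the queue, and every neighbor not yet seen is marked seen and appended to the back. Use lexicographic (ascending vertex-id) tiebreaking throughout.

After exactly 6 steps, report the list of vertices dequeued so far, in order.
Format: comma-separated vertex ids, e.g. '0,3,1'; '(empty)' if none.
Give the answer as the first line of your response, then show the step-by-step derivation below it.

3,0,1,5,2,4

step 1: dequeue 3; queue=[0,1,5]; order=3
step 2: dequeue 0; queue=[1,5,2,4]; order=3,0
step 3: dequeue 1; queue=[5,2,4]; order=3,0,1
step 4: dequeue 5; queue=[2,4]; order=3,0,1,5
step 5: dequeue 2; queue=[4]; order=3,0,1,5,2
step 6: dequeue 4; queue=[(empty)]; order=3,0,1,5,2,4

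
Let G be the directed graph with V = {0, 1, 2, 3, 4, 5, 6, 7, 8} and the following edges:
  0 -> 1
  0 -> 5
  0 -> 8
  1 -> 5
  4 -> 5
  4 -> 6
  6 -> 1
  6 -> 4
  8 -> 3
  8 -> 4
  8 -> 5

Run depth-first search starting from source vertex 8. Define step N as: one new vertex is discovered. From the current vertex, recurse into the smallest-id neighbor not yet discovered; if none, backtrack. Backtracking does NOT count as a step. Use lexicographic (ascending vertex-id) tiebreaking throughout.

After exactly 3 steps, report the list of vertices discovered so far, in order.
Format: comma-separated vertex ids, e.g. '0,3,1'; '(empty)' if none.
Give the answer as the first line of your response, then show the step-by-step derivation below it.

8,3,4

step 1: discover 8; path=8; order=8
step 2: discover 3; path=8>3; order=8,3
step 3: discover 4; path=8>4; order=8,3,4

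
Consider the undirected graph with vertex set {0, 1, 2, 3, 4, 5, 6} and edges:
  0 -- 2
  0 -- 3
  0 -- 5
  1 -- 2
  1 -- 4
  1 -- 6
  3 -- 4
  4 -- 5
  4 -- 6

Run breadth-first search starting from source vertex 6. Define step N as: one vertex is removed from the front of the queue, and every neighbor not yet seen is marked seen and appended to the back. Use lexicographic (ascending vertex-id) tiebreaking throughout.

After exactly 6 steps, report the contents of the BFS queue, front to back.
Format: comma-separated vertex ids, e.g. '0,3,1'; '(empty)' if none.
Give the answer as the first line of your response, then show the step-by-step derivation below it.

0

step 1: dequeue 6; queue=[1,4]; order=6
step 2: dequeue 1; queue=[4,2]; order=6,1
step 3: dequeue 4; queue=[2,3,5]; order=6,1,4
step 4: dequeue 2; queue=[3,5,0]; order=6,1,4,2
step 5: dequeue 3; queue=[5,0]; order=6,1,4,2,3
step 6: dequeue 5; queue=[0]; order=6,1,4,2,3,5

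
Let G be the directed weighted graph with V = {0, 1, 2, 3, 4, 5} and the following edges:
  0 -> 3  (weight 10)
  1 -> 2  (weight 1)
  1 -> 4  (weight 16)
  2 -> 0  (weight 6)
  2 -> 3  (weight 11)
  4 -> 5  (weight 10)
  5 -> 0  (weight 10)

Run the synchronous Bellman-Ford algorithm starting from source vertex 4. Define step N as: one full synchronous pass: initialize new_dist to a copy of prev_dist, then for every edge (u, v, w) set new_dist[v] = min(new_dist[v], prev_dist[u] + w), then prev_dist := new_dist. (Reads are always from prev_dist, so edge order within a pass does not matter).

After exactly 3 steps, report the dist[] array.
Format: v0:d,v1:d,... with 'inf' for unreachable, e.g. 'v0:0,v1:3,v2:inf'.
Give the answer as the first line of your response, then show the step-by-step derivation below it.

v0:20,v1:inf,v2:inf,v3:30,v4:0,v5:10

step 1: dist = v0:inf,v1:inf,v2:inf,v3:inf,v4:0,v5:10
step 2: dist = v0:20,v1:inf,v2:inf,v3:inf,v4:0,v5:10
step 3: dist = v0:20,v1:inf,v2:inf,v3:30,v4:0,v5:10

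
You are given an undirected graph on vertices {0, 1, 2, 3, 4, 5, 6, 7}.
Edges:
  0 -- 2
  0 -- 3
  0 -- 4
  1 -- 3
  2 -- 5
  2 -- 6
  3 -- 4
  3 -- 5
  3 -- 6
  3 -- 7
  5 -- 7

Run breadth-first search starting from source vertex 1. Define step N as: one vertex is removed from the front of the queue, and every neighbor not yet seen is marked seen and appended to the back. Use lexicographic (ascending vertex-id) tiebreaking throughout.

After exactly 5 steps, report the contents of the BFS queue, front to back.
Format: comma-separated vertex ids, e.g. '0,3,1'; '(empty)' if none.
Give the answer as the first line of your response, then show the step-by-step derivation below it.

6,7,2

step 1: dequeue 1; queue=[3]; order=1
step 2: dequeue 3; queue=[0,4,5,6,7]; order=1,3
step 3: dequeue 0; queue=[4,5,6,7,2]; order=1,3,0
step 4: dequeue 4; queue=[5,6,7,2]; order=1,3,0,4
step 5: dequeue 5; queue=[6,7,2]; order=1,3,0,4,5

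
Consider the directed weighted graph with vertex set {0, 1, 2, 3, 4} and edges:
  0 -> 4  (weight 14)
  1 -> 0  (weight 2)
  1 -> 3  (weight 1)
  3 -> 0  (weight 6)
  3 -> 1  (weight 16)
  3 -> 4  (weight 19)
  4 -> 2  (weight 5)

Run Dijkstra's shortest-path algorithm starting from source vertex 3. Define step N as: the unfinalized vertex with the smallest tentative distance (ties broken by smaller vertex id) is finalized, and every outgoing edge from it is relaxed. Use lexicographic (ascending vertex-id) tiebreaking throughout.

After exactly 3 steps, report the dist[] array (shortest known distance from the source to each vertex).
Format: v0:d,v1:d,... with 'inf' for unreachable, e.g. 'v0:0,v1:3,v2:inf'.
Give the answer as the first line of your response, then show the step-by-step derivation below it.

v0:6,v1:16,v2:inf,v3:0,v4:19

step 1: dist = v0:6,v1:16,v2:inf,v3:0,v4:19
step 2: dist = v0:6,v1:16,v2:inf,v3:0,v4:19
step 3: dist = v0:6,v1:16,v2:inf,v3:0,v4:19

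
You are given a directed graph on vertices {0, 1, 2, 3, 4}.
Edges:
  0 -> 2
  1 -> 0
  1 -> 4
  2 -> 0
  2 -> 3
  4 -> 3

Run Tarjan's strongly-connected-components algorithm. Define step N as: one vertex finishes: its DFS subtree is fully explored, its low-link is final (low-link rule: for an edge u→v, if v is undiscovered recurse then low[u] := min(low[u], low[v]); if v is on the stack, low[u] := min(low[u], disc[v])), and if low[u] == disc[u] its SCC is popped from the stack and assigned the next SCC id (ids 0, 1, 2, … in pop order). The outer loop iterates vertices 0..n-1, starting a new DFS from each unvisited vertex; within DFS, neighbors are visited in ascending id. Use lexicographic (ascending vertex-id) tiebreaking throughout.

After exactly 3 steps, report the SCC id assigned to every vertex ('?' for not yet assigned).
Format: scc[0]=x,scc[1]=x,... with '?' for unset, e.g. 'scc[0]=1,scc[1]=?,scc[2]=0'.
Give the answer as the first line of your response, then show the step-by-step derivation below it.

scc[0]=1,scc[1]=?,scc[2]=1,scc[3]=0,scc[4]=?

step 1: low=(low[0]=0,low[1]=?,low[2]=0,low[3]=2,low[4]=?); scc=(scc[0]=?,scc[1]=?,scc[2]=?,scc[3]=0,scc[4]=?)
step 2: low=(low[0]=0,low[1]=?,low[2]=0,low[3]=2,low[4]=?); scc=(scc[0]=?,scc[1]=?,scc[2]=?,scc[3]=0,scc[4]=?)
step 3: low=(low[0]=0,low[1]=?,low[2]=0,low[3]=2,low[4]=?); scc=(scc[0]=1,scc[1]=?,scc[2]=1,scc[3]=0,scc[4]=?)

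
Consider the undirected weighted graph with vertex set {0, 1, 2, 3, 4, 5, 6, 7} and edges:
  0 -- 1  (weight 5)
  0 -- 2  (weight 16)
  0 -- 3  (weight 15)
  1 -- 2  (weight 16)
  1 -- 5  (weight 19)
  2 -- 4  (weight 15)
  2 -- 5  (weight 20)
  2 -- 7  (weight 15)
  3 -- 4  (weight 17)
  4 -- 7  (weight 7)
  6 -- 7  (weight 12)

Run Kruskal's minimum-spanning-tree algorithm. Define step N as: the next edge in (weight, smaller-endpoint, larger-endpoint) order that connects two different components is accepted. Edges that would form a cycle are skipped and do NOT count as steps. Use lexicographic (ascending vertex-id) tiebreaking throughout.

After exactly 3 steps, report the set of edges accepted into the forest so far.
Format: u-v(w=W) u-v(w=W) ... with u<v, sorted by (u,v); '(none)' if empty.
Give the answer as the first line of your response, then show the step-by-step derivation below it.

0-1(w=5) 4-7(w=7) 6-7(w=12)

step 1: add edge 0-1 (w=5); MST = {0-1(w=5)}
step 2: add edge 4-7 (w=7); MST = {0-1(w=5) 4-7(w=7)}
step 3: add edge 6-7 (w=12); MST = {0-1(w=5) 4-7(w=7) 6-7(w=12)}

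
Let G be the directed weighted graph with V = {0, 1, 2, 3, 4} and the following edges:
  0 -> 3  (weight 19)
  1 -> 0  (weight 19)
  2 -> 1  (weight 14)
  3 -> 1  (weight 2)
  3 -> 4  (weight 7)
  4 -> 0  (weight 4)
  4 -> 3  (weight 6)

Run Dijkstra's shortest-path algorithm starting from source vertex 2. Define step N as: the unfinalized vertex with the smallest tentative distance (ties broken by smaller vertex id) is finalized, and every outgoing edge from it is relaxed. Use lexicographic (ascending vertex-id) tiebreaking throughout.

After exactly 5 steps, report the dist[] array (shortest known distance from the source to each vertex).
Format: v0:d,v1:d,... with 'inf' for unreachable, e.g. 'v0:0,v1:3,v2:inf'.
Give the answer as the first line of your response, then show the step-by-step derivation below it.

v0:33,v1:14,v2:0,v3:52,v4:59

step 1: dist = v0:inf,v1:14,v2:0,v3:inf,v4:inf
step 2: dist = v0:33,v1:14,v2:0,v3:inf,v4:inf
step 3: dist = v0:33,v1:14,v2:0,v3:52,v4:inf
step 4: dist = v0:33,v1:14,v2:0,v3:52,v4:59
step 5: dist = v0:33,v1:14,v2:0,v3:52,v4:59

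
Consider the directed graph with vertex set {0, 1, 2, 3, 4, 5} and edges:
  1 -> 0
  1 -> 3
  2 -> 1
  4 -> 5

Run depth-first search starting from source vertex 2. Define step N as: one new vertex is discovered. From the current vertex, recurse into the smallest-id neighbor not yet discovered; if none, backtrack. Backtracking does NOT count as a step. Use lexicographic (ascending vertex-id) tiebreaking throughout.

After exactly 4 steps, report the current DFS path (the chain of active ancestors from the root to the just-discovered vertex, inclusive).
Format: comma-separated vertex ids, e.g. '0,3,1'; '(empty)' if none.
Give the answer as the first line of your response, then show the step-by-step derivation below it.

2,1,3

step 1: discover 2; path=2; order=2
step 2: discover 1; path=2>1; order=2,1
step 3: discover 0; path=2>1>0; order=2,1,0
step 4: discover 3; path=2>1>3; order=2,1,0,3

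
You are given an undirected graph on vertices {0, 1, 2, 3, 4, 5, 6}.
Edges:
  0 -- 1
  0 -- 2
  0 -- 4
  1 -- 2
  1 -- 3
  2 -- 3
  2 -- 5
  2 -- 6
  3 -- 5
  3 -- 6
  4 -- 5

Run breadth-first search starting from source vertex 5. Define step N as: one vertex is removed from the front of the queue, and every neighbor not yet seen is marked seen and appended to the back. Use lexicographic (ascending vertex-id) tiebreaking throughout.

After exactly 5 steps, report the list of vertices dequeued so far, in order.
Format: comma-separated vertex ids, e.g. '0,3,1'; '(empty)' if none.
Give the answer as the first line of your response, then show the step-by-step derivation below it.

5,2,3,4,0

step 1: dequeue 5; queue=[2,3,4]; order=5
step 2: dequeue 2; queue=[3,4,0,1,6]; order=5,2
step 3: dequeue 3; queue=[4,0,1,6]; order=5,2,3
step 4: dequeue 4; queue=[0,1,6]; order=5,2,3,4
step 5: dequeue 0; queue=[1,6]; order=5,2,3,4,0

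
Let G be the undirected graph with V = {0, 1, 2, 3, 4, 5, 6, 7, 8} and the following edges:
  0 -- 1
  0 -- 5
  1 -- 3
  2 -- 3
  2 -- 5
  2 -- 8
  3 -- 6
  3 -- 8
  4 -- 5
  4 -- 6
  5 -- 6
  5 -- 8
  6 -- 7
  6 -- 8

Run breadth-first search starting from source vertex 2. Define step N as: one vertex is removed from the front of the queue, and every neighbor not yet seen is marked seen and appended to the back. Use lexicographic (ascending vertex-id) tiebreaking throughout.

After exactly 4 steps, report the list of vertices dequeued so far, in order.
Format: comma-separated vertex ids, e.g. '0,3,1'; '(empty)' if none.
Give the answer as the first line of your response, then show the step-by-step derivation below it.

2,3,5,8

step 1: dequeue 2; queue=[3,5,8]; order=2
step 2: dequeue 3; queue=[5,8,1,6]; order=2,3
step 3: dequeue 5; queue=[8,1,6,0,4]; order=2,3,5
step 4: dequeue 8; queue=[1,6,0,4]; order=2,3,5,8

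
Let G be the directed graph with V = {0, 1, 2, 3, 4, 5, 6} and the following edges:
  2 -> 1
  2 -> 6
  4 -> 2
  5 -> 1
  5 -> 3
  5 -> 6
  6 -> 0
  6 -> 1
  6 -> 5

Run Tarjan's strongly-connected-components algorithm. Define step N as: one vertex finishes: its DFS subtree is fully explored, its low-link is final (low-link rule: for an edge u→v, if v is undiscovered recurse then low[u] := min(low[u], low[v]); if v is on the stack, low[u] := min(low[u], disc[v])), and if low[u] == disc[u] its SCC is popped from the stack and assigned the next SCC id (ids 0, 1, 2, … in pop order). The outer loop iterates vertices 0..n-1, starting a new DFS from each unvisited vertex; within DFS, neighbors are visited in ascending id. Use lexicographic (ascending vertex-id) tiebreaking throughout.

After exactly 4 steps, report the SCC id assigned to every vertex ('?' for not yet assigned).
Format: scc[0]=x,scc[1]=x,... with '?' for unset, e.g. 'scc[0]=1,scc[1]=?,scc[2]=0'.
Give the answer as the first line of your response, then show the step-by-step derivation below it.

scc[0]=0,scc[1]=1,scc[2]=?,scc[3]=2,scc[4]=?,scc[5]=?,scc[6]=?

step 1: low=(low[0]=0,low[1]=?,low[2]=?,low[3]=?,low[4]=?,low[5]=?,low[6]=?); scc=(scc[0]=0,scc[1]=?,scc[2]=?,scc[3]=?,scc[4]=?,scc[5]=?,scc[6]=?)
step 2: low=(low[0]=0,low[1]=1,low[2]=?,low[3]=?,low[4]=?,low[5]=?,low[6]=?); scc=(scc[0]=0,scc[1]=1,scc[2]=?,scc[3]=?,scc[4]=?,scc[5]=?,scc[6]=?)
step 3: low=(low[0]=0,low[1]=1,low[2]=2,low[3]=5,low[4]=?,low[5]=4,low[6]=3); scc=(scc[0]=0,scc[1]=1,scc[2]=?,scc[3]=2,scc[4]=?,scc[5]=?,scc[6]=?)
step 4: low=(low[0]=0,low[1]=1,low[2]=2,low[3]=5,low[4]=?,low[5]=3,low[6]=3); scc=(scc[0]=0,scc[1]=1,scc[2]=?,scc[3]=2,scc[4]=?,scc[5]=?,scc[6]=?)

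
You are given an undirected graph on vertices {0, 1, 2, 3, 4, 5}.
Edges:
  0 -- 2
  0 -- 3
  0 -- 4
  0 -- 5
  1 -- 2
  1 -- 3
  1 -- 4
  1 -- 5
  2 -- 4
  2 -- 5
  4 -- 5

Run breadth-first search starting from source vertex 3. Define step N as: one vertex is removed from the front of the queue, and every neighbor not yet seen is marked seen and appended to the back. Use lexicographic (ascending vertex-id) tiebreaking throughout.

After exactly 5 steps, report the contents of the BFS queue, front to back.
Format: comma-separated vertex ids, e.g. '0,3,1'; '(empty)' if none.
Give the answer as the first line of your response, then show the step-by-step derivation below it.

5

step 1: dequeue 3; queue=[0,1]; order=3
step 2: dequeue 0; queue=[1,2,4,5]; order=3,0
step 3: dequeue 1; queue=[2,4,5]; order=3,0,1
step 4: dequeue 2; queue=[4,5]; order=3,0,1,2
step 5: dequeue 4; queue=[5]; order=3,0,1,2,4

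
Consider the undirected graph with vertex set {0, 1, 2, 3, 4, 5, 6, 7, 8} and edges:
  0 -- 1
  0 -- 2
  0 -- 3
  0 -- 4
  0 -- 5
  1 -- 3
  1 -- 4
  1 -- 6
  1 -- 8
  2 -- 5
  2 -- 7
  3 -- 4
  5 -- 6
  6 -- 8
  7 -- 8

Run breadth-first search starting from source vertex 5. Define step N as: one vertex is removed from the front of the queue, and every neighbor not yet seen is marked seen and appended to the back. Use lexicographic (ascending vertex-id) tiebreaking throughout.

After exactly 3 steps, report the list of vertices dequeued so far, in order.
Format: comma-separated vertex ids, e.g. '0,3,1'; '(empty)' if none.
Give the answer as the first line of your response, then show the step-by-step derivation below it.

5,0,2

step 1: dequeue 5; queue=[0,2,6]; order=5
step 2: dequeue 0; queue=[2,6,1,3,4]; order=5,0
step 3: dequeue 2; queue=[6,1,3,4,7]; order=5,0,2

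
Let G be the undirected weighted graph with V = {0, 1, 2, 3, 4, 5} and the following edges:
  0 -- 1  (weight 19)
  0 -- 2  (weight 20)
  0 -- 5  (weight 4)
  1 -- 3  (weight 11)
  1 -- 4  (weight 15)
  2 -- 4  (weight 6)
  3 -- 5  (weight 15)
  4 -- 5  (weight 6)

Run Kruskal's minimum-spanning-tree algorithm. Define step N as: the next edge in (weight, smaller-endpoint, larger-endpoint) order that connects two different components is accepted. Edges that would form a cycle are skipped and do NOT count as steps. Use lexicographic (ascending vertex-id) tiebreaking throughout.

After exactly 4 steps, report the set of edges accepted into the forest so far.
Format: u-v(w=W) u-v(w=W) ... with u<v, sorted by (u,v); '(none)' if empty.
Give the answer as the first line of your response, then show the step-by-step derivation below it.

0-5(w=4) 1-3(w=11) 2-4(w=6) 4-5(w=6)

step 1: add edge 0-5 (w=4); MST = {0-5(w=4)}
step 2: add edge 2-4 (w=6); MST = {0-5(w=4) 2-4(w=6)}
step 3: add edge 4-5 (w=6); MST = {0-5(w=4) 2-4(w=6) 4-5(w=6)}
step 4: add edge 1-3 (w=11); MST = {0-5(w=4) 1-3(w=11) 2-4(w=6) 4-5(w=6)}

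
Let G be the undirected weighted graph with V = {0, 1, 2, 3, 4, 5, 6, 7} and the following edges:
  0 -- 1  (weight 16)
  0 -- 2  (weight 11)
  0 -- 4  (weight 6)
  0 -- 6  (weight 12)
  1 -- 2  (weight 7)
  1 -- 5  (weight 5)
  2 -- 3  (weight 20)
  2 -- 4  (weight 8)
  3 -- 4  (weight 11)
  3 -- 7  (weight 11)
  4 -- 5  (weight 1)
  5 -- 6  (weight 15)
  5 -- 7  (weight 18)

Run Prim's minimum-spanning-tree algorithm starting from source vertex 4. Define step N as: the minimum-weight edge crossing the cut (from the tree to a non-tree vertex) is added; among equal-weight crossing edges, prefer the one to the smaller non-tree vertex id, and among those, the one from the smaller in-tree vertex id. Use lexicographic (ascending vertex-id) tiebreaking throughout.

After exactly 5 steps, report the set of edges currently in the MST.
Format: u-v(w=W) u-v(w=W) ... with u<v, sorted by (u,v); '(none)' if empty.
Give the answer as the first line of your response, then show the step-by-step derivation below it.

0-4(w=6) 1-2(w=7) 1-5(w=5) 3-4(w=11) 4-5(w=1)

step 1: add edge 4-5 (w=1); MST = {4-5(w=1)}
step 2: add edge 1-5 (w=5); MST = {1-5(w=5) 4-5(w=1)}
step 3: add edge 0-4 (w=6); MST = {0-4(w=6) 1-5(w=5) 4-5(w=1)}
step 4: add edge 1-2 (w=7); MST = {0-4(w=6) 1-2(w=7) 1-5(w=5) 4-5(w=1)}
step 5: add edge 3-4 (w=11); MST = {0-4(w=6) 1-2(w=7) 1-5(w=5) 3-4(w=11) 4-5(w=1)}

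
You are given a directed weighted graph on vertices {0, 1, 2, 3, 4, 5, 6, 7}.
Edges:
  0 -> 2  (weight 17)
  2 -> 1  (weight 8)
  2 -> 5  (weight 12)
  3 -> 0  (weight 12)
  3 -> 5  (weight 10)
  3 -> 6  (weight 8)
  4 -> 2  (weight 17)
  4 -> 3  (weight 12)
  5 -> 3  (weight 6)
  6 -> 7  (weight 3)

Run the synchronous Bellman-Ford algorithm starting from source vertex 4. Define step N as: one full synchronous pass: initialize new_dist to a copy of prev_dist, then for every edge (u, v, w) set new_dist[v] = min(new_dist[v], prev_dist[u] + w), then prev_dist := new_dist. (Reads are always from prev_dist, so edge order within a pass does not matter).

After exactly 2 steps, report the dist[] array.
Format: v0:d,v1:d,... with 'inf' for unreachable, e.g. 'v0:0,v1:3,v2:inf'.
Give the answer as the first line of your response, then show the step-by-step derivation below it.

v0:24,v1:25,v2:17,v3:12,v4:0,v5:22,v6:20,v7:inf

step 1: dist = v0:inf,v1:inf,v2:17,v3:12,v4:0,v5:inf,v6:inf,v7:inf
step 2: dist = v0:24,v1:25,v2:17,v3:12,v4:0,v5:22,v6:20,v7:inf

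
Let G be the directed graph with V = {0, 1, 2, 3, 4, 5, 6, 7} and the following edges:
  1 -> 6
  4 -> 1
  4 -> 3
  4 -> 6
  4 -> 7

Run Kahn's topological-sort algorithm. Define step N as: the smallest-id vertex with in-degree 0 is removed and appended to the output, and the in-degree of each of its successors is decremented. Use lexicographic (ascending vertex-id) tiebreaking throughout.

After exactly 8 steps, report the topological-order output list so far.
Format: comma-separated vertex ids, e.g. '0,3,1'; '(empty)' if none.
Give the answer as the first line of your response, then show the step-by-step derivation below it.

0,2,4,1,3,5,6,7

step 1: output 0; order=[0]; indeg=(0,1,0,1,0,0,2,1)
step 2: output 2; order=[0,2]; indeg=(0,1,0,1,0,0,2,1)
step 3: output 4; order=[0,2,4]; indeg=(0,0,0,0,0,0,1,0)
step 4: output 1; order=[0,2,4,1]; indeg=(0,0,0,0,0,0,0,0)
step 5: output 3; order=[0,2,4,1,3]; indeg=(0,0,0,0,0,0,0,0)
step 6: output 5; order=[0,2,4,1,3,5]; indeg=(0,0,0,0,0,0,0,0)
step 7: output 6; order=[0,2,4,1,3,5,6]; indeg=(0,0,0,0,0,0,0,0)
step 8: output 7; order=[0,2,4,1,3,5,6,7]; indeg=(0,0,0,0,0,0,0,0)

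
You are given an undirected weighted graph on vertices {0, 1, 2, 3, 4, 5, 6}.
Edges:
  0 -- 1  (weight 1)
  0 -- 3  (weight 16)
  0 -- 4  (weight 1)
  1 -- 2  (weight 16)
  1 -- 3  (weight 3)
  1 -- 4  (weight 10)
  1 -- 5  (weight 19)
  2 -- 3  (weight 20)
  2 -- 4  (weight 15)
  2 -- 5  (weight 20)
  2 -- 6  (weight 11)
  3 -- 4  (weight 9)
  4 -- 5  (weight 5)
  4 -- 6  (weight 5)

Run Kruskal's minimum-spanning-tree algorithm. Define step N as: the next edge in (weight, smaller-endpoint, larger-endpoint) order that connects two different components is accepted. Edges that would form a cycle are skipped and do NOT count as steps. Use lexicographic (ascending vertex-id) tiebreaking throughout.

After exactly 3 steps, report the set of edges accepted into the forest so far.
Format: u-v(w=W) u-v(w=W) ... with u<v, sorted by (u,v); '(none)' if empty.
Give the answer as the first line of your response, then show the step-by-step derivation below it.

0-1(w=1) 0-4(w=1) 1-3(w=3)

step 1: add edge 0-1 (w=1); MST = {0-1(w=1)}
step 2: add edge 0-4 (w=1); MST = {0-1(w=1) 0-4(w=1)}
step 3: add edge 1-3 (w=3); MST = {0-1(w=1) 0-4(w=1) 1-3(w=3)}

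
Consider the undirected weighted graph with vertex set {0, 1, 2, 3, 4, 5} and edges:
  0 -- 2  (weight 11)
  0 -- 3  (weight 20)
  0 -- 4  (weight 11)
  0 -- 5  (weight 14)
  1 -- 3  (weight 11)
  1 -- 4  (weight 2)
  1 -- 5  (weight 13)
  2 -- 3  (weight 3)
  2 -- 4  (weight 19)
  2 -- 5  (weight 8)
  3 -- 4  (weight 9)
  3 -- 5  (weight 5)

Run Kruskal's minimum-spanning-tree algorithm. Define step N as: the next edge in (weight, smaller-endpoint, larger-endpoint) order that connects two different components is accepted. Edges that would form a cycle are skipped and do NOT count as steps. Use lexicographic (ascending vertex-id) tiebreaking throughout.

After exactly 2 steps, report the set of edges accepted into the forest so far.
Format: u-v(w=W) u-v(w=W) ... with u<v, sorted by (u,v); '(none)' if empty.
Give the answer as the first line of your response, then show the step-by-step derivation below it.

1-4(w=2) 2-3(w=3)

step 1: add edge 1-4 (w=2); MST = {1-4(w=2)}
step 2: add edge 2-3 (w=3); MST = {1-4(w=2) 2-3(w=3)}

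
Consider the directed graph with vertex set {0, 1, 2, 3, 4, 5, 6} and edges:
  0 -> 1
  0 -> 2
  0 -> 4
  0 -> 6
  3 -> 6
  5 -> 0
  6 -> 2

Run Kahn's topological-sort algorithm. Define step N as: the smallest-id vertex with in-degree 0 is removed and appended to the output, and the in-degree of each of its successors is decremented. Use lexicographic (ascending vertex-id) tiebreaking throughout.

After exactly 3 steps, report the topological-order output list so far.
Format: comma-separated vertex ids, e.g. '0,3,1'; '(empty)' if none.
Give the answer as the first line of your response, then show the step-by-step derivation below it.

3,5,0

step 1: output 3; order=[3]; indeg=(1,1,2,0,1,0,1)
step 2: output 5; order=[3,5]; indeg=(0,1,2,0,1,0,1)
step 3: output 0; order=[3,5,0]; indeg=(0,0,1,0,0,0,0)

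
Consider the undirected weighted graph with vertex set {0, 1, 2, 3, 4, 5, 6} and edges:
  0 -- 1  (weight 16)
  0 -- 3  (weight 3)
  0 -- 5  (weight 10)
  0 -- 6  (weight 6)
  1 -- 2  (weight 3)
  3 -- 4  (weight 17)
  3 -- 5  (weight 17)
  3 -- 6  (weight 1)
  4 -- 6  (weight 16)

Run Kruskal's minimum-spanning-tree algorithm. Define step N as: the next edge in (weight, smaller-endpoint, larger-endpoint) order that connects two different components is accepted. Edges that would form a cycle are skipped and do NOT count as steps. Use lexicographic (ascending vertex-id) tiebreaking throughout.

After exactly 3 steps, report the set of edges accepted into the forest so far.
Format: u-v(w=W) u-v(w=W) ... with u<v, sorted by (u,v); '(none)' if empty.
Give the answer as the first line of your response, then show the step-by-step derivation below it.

0-3(w=3) 1-2(w=3) 3-6(w=1)

step 1: add edge 3-6 (w=1); MST = {3-6(w=1)}
step 2: add edge 0-3 (w=3); MST = {0-3(w=3) 3-6(w=1)}
step 3: add edge 1-2 (w=3); MST = {0-3(w=3) 1-2(w=3) 3-6(w=1)}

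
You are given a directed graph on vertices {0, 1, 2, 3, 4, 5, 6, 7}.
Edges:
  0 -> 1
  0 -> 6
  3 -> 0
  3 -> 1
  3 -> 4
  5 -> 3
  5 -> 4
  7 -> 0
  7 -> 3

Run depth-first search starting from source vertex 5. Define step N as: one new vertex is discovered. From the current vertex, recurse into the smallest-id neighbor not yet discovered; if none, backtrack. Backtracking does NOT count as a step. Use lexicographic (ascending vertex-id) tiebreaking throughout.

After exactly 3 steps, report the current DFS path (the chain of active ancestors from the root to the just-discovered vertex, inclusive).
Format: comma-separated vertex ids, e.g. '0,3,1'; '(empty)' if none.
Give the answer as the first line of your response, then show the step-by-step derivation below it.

5,3,0

step 1: discover 5; path=5; order=5
step 2: discover 3; path=5>3; order=5,3
step 3: discover 0; path=5>3>0; order=5,3,0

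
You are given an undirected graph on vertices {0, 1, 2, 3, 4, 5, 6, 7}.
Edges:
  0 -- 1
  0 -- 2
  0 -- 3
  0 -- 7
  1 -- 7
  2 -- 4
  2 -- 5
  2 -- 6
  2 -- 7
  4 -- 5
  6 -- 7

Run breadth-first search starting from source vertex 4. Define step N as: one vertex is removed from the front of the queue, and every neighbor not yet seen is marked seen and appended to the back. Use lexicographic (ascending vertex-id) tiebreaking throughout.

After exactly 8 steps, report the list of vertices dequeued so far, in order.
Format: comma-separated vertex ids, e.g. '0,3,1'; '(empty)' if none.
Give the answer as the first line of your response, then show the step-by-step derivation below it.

4,2,5,0,6,7,1,3

step 1: dequeue 4; queue=[2,5]; order=4
step 2: dequeue 2; queue=[5,0,6,7]; order=4,2
step 3: dequeue 5; queue=[0,6,7]; order=4,2,5
step 4: dequeue 0; queue=[6,7,1,3]; order=4,2,5,0
step 5: dequeue 6; queue=[7,1,3]; order=4,2,5,0,6
step 6: dequeue 7; queue=[1,3]; order=4,2,5,0,6,7
step 7: dequeue 1; queue=[3]; order=4,2,5,0,6,7,1
step 8: dequeue 3; queue=[(empty)]; order=4,2,5,0,6,7,1,3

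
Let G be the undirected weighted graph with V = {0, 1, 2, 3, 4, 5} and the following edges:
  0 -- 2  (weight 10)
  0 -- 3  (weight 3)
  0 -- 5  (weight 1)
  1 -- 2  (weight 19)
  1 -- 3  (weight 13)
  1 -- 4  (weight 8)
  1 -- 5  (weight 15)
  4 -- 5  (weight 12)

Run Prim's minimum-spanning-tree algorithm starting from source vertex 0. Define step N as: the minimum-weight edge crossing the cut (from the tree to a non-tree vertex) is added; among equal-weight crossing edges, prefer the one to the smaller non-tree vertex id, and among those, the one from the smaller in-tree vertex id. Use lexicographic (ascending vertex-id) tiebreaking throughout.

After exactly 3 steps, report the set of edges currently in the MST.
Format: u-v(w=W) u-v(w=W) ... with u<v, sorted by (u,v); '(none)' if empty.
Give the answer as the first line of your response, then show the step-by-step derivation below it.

0-2(w=10) 0-3(w=3) 0-5(w=1)

step 1: add edge 0-5 (w=1); MST = {0-5(w=1)}
step 2: add edge 0-3 (w=3); MST = {0-3(w=3) 0-5(w=1)}
step 3: add edge 0-2 (w=10); MST = {0-2(w=10) 0-3(w=3) 0-5(w=1)}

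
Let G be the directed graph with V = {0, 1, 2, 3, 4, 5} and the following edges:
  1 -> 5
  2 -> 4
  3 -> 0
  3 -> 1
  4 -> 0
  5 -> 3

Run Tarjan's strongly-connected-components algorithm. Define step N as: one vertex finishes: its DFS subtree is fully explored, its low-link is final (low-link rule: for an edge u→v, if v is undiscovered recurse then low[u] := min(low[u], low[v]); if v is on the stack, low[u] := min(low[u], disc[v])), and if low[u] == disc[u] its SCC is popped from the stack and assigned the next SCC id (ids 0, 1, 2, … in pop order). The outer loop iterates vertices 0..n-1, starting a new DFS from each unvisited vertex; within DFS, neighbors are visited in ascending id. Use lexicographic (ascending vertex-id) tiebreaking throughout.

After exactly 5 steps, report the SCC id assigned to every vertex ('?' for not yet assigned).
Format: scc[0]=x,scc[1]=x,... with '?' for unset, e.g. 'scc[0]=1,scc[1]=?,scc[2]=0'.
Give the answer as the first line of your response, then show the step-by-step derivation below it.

scc[0]=0,scc[1]=1,scc[2]=?,scc[3]=1,scc[4]=2,scc[5]=1

step 1: low=(low[0]=0,low[1]=?,low[2]=?,low[3]=?,low[4]=?,low[5]=?); scc=(scc[0]=0,scc[1]=?,scc[2]=?,scc[3]=?,scc[4]=?,scc[5]=?)
step 2: low=(low[0]=0,low[1]=1,low[2]=?,low[3]=1,low[4]=?,low[5]=2); scc=(scc[0]=0,scc[1]=?,scc[2]=?,scc[3]=?,scc[4]=?,scc[5]=?)
step 3: low=(low[0]=0,low[1]=1,low[2]=?,low[3]=1,low[4]=?,low[5]=1); scc=(scc[0]=0,scc[1]=?,scc[2]=?,scc[3]=?,scc[4]=?,scc[5]=?)
step 4: low=(low[0]=0,low[1]=1,low[2]=?,low[3]=1,low[4]=?,low[5]=1); scc=(scc[0]=0,scc[1]=1,scc[2]=?,scc[3]=1,scc[4]=?,scc[5]=1)
step 5: low=(low[0]=0,low[1]=1,low[2]=4,low[3]=1,low[4]=5,low[5]=1); scc=(scc[0]=0,scc[1]=1,scc[2]=?,scc[3]=1,scc[4]=2,scc[5]=1)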